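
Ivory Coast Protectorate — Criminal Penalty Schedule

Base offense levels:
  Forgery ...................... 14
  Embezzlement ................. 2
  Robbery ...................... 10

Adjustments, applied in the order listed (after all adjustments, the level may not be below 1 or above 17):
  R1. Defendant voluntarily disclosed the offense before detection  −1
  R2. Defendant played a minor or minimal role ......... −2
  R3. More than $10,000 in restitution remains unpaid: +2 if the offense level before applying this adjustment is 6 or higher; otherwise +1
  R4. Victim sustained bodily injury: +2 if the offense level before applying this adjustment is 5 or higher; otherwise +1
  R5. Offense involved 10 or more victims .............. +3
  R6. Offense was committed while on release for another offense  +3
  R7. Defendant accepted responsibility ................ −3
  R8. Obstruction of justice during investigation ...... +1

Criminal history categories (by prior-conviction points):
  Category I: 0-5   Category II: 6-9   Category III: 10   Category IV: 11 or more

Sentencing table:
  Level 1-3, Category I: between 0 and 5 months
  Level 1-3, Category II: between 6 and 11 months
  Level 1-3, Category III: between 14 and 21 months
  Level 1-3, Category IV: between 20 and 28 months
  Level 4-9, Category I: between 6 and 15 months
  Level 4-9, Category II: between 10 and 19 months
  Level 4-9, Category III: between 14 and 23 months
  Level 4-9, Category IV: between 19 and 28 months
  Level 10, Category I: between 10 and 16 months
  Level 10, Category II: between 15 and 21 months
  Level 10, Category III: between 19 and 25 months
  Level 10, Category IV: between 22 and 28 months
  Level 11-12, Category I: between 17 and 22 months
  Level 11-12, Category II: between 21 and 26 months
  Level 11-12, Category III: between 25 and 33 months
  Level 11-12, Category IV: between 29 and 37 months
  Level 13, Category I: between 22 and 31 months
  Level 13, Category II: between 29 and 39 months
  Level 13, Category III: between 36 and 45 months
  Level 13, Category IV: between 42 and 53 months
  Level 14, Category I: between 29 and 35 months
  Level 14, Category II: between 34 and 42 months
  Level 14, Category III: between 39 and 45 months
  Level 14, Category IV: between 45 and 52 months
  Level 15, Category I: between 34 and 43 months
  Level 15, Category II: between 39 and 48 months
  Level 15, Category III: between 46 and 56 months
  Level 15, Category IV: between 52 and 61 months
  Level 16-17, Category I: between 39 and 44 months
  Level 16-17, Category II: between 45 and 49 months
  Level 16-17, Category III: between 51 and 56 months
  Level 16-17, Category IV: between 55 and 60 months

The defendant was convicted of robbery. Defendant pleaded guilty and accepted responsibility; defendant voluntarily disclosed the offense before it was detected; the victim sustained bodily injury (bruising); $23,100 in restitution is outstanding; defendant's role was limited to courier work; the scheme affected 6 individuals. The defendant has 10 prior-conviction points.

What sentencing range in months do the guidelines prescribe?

Base offense level for robbery: 10.
R1 applies: 10 − 1 = 9.
R2 applies: 9 − 2 = 7.
R3 applies (level before this adjustment is 7 ≥ 6, so +2): 7 + 2 = 9.
R4 applies (level before this adjustment is 9 ≥ 5, so +2): 9 + 2 = 11.
R5 does not apply.
R7 applies: 11 − 3 = 8.
Final offense level: 8.
Criminal history: 10 prior points → Category III (10).
Level 8 falls in the 4-9 band.
Grid: Level 4-9 × Category III = 14-23 months.

14-23 months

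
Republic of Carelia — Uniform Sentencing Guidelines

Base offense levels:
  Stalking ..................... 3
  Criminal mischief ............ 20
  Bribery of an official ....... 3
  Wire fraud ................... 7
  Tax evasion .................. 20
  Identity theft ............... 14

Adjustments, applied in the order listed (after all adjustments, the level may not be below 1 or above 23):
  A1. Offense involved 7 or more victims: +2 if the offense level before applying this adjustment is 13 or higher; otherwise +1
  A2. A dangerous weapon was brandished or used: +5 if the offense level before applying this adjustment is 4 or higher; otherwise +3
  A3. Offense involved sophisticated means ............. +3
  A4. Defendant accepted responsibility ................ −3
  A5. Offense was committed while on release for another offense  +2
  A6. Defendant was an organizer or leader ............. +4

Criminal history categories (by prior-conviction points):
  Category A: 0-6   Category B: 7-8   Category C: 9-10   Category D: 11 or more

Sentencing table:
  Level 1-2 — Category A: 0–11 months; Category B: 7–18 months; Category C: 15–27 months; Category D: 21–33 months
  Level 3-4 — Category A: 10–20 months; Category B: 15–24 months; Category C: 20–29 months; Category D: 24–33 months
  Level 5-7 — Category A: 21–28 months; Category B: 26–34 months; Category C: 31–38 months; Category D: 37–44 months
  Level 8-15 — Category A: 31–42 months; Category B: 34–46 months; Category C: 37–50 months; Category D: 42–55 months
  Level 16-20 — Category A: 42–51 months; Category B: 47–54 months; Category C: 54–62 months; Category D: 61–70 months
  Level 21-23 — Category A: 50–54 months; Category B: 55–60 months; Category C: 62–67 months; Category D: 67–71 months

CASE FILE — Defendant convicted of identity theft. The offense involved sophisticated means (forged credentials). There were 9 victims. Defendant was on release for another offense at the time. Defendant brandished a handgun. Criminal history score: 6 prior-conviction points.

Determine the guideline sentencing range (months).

Base offense level for identity theft: 14.
A1 applies (level before this adjustment is 14 ≥ 13, so +2): 14 + 2 = 16.
A2 applies (level before this adjustment is 16 ≥ 4, so +5): 16 + 5 = 21.
A3 applies: 21 + 3 = 24.
A5 applies: 24 + 2 = 26.
Level 26 exceeds the maximum of 23; capped at 23.
Final offense level: 23.
Criminal history: 6 prior points → Category A (0-6).
Level 23 falls in the 21-23 band.
Grid: Level 21-23 × Category A = 50-54 months.

50-54 months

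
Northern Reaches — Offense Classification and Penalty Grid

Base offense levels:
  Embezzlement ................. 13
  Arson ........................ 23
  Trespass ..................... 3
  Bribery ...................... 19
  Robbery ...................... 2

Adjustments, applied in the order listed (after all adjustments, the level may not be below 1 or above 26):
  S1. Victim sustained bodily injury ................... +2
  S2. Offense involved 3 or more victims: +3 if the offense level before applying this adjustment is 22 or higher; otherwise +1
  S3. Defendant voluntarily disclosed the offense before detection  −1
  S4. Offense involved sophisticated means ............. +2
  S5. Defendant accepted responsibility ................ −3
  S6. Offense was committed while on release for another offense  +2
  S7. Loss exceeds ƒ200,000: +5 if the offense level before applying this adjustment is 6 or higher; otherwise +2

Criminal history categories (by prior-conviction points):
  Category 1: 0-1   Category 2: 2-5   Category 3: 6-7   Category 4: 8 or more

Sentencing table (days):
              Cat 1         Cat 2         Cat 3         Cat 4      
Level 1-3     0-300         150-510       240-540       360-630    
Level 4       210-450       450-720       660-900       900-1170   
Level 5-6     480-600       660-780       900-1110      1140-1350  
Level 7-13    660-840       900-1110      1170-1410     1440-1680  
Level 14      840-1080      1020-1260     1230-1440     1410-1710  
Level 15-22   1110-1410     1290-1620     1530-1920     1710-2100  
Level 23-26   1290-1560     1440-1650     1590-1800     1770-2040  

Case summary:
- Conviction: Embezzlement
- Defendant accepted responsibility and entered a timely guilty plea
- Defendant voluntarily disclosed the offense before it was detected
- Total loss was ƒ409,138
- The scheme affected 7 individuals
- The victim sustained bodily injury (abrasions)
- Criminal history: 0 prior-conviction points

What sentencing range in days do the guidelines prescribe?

1110-1410 days

Base offense level for embezzlement: 13.
S1 applies: 13 + 2 = 15.
S2 applies (level before this adjustment is 15 < 22, so +1): 15 + 1 = 16.
S3 applies: 16 − 1 = 15.
S5 applies: 15 − 3 = 12.
S6 does not apply.
S7 applies (level before this adjustment is 12 ≥ 6, so +5): 12 + 5 = 17.
Final offense level: 17.
Criminal history: 0 prior points → Category 1 (0-1).
Level 17 falls in the 15-22 band.
Grid: Level 15-22 × Category 1 = 1110-1410 days.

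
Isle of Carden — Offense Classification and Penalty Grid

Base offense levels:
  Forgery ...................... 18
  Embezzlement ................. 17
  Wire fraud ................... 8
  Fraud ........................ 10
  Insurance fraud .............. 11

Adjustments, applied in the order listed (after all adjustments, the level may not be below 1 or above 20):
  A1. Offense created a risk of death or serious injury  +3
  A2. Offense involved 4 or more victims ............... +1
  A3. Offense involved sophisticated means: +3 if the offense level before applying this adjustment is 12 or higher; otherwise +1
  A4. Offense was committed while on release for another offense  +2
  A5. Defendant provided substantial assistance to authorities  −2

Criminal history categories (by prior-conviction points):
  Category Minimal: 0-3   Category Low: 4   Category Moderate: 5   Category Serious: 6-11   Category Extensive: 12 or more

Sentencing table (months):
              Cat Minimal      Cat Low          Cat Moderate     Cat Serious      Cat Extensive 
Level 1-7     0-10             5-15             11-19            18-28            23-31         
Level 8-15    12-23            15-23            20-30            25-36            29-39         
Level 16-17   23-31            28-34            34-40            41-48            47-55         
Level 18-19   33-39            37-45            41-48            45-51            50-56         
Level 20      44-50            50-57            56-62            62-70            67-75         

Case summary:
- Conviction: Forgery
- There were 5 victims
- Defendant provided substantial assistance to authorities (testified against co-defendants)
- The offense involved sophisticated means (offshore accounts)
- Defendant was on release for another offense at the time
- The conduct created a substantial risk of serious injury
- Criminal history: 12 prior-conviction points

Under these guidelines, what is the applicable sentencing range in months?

67-75 months

Base offense level for forgery: 18.
A1 applies: 18 + 3 = 21.
A2 applies: 21 + 1 = 22.
A3 applies (level before this adjustment is 22 ≥ 12, so +3): 22 + 3 = 25.
A4 applies: 25 + 2 = 27.
A5 applies: 27 − 2 = 25.
Level 25 exceeds the maximum of 20; capped at 20.
Final offense level: 20.
Criminal history: 12 prior points → Category Extensive (12+).
Level 20 falls in the 20 band.
Grid: Level 20 × Category Extensive = 67-75 months.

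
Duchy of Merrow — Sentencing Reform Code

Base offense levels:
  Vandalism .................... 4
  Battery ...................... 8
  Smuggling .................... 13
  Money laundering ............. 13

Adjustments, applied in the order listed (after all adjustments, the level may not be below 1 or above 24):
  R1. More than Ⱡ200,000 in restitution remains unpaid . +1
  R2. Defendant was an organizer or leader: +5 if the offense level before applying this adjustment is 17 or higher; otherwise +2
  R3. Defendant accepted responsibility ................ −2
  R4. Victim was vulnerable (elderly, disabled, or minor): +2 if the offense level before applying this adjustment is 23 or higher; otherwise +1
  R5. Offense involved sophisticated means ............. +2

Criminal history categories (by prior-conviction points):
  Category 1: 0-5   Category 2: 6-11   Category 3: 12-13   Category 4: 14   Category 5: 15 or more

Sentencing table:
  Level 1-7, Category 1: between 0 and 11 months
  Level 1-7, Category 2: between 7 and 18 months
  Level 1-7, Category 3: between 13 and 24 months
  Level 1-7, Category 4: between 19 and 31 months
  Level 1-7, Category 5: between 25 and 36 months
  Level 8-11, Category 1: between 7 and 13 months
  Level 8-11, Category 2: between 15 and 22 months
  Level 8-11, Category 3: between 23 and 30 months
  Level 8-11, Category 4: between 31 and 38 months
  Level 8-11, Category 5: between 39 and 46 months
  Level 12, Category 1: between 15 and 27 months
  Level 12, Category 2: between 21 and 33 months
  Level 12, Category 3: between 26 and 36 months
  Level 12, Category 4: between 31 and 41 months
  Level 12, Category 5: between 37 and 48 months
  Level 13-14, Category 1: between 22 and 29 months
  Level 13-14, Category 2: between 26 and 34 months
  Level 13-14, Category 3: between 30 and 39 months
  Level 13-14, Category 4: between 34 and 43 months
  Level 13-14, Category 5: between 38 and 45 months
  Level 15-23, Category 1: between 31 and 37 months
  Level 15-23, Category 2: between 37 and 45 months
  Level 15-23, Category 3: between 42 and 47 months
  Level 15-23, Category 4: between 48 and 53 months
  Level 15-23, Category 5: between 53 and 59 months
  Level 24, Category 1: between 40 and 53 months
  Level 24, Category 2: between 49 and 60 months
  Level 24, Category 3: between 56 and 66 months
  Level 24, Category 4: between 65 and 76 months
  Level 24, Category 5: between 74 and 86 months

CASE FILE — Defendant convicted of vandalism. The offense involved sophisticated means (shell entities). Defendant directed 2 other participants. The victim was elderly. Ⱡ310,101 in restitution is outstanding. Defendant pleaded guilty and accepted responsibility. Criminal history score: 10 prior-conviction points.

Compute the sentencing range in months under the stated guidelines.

Base offense level for vandalism: 4.
R1 applies: 4 + 1 = 5.
R2 applies (level before this adjustment is 5 < 17, so +2): 5 + 2 = 7.
R3 applies: 7 − 2 = 5.
R4 applies (level before this adjustment is 5 < 23, so +1): 5 + 1 = 6.
R5 applies: 6 + 2 = 8.
Final offense level: 8.
Criminal history: 10 prior points → Category 2 (6-11).
Level 8 falls in the 8-11 band.
Grid: Level 8-11 × Category 2 = 15-22 months.

15-22 months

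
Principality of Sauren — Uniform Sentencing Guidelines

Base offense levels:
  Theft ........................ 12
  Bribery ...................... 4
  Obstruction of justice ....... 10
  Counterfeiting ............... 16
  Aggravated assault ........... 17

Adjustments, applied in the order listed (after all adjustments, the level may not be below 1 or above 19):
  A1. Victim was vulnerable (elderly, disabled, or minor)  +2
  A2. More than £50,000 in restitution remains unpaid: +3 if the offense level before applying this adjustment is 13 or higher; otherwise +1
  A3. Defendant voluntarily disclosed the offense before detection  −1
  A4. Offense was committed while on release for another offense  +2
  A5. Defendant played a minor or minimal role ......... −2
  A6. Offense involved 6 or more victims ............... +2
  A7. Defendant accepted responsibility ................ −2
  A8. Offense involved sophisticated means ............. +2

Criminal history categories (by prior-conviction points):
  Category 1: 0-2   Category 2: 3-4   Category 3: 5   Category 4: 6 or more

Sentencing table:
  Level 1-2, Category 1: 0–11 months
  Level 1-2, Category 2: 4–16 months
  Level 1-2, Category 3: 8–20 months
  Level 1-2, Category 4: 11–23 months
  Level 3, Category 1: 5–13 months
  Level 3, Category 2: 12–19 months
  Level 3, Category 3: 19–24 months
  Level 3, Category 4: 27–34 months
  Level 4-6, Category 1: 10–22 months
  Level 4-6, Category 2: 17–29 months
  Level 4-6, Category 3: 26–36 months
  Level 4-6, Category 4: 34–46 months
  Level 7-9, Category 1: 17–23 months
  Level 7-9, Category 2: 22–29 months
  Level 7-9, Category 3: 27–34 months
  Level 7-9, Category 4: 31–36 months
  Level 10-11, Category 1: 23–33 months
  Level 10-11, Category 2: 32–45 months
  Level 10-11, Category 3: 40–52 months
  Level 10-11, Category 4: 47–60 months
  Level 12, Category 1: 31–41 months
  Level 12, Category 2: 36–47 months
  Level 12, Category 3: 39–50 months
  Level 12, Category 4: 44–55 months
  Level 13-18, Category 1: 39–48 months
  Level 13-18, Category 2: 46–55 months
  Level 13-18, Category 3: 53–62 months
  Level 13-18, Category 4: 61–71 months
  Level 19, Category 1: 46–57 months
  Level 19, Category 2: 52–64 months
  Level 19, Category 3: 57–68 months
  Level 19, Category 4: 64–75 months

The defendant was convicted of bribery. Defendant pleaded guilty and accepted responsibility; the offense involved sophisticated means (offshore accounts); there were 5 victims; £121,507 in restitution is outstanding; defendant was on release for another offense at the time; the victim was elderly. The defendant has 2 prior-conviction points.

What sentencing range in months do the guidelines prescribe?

17-23 months

Base offense level for bribery: 4.
A1 applies: 4 + 2 = 6.
A2 applies (level before this adjustment is 6 < 13, so +1): 6 + 1 = 7.
A4 applies: 7 + 2 = 9.
A5 does not apply.
A6 does not apply.
A7 applies: 9 − 2 = 7.
A8 applies: 7 + 2 = 9.
Final offense level: 9.
Criminal history: 2 prior points → Category 1 (0-2).
Level 9 falls in the 7-9 band.
Grid: Level 7-9 × Category 1 = 17-23 months.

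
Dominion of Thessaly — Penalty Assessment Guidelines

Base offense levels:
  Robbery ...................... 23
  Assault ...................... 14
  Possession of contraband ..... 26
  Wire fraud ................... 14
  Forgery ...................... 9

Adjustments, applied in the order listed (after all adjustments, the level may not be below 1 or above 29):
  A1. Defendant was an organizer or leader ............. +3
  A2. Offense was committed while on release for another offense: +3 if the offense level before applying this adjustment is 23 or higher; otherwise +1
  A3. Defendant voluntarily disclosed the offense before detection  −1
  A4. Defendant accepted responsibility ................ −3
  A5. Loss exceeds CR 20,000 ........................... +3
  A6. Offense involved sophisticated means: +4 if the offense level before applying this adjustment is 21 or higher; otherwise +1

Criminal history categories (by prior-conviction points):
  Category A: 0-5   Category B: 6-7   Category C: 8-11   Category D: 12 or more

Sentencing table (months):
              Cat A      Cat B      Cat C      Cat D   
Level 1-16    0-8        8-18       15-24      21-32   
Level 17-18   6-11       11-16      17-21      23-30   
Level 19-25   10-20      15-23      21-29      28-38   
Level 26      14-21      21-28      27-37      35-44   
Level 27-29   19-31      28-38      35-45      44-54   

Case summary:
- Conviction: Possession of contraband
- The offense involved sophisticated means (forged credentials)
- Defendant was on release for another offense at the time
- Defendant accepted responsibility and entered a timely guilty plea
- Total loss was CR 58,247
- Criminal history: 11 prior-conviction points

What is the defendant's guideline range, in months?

35-45 months

Base offense level for possession of contraband: 26.
A1 does not apply.
A2 applies (level before this adjustment is 26 ≥ 23, so +3): 26 + 3 = 29.
A3 does not apply.
A4 applies: 29 − 3 = 26.
A5 applies: 26 + 3 = 29.
A6 applies (level before this adjustment is 29 ≥ 21, so +4): 29 + 4 = 33.
Level 33 exceeds the maximum of 29; capped at 29.
Final offense level: 29.
Criminal history: 11 prior points → Category C (8-11).
Level 29 falls in the 27-29 band.
Grid: Level 27-29 × Category C = 35-45 months.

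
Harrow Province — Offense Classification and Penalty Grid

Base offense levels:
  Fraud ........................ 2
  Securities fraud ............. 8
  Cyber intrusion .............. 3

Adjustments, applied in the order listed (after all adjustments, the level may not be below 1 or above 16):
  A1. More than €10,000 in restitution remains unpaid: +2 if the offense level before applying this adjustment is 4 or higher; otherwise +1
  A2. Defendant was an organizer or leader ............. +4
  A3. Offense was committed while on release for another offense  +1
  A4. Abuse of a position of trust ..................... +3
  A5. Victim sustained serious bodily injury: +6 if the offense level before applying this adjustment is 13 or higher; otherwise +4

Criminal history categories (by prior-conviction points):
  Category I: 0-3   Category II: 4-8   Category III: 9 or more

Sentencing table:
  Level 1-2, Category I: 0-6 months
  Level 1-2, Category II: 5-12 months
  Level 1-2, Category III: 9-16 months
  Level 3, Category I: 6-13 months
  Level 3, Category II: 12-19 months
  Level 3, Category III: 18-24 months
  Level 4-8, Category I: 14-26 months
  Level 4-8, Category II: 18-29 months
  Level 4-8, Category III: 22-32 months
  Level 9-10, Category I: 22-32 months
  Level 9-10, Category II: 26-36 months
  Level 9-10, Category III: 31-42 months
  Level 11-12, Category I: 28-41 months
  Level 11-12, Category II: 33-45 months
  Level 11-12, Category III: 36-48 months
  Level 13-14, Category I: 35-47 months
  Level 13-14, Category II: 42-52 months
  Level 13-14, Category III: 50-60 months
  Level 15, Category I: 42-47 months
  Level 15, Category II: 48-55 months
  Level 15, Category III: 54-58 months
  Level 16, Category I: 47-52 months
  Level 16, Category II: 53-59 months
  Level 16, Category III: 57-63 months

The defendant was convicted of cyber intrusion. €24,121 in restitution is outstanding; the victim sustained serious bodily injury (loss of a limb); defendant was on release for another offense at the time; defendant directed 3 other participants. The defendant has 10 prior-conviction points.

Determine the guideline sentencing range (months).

50-60 months

Base offense level for cyber intrusion: 3.
A1 applies (level before this adjustment is 3 < 4, so +1): 3 + 1 = 4.
A2 applies: 4 + 4 = 8.
A3 applies: 8 + 1 = 9.
A5 applies (level before this adjustment is 9 < 13, so +4): 9 + 4 = 13.
Final offense level: 13.
Criminal history: 10 prior points → Category III (9+).
Level 13 falls in the 13-14 band.
Grid: Level 13-14 × Category III = 50-60 months.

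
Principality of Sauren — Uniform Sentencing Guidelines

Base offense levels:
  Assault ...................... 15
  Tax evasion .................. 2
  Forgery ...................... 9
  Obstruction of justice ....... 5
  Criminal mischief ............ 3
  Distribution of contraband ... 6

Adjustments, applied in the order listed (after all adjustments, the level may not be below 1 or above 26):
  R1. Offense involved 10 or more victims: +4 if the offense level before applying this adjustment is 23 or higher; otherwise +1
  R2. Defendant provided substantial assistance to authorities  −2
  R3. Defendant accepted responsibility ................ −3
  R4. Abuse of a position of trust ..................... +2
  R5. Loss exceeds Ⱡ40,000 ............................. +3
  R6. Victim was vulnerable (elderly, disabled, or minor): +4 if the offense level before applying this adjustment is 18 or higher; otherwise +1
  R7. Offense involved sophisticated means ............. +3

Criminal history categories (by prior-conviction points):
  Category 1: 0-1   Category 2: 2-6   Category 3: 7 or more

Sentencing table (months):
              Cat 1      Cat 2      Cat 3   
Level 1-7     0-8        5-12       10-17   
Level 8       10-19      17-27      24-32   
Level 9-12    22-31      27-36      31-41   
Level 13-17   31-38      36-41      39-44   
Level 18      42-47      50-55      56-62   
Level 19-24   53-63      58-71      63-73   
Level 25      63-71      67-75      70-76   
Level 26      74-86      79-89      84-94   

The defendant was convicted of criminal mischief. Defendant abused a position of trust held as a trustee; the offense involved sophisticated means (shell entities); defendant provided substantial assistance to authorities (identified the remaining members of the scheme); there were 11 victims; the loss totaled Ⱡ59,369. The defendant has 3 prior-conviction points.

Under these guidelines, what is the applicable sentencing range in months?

Base offense level for criminal mischief: 3.
R1 applies (level before this adjustment is 3 < 23, so +1): 3 + 1 = 4.
R2 applies: 4 − 2 = 2.
R4 applies: 2 + 2 = 4.
R5 applies: 4 + 3 = 7.
R7 applies: 7 + 3 = 10.
Final offense level: 10.
Criminal history: 3 prior points → Category 2 (2-6).
Level 10 falls in the 9-12 band.
Grid: Level 9-12 × Category 2 = 27-36 months.

27-36 months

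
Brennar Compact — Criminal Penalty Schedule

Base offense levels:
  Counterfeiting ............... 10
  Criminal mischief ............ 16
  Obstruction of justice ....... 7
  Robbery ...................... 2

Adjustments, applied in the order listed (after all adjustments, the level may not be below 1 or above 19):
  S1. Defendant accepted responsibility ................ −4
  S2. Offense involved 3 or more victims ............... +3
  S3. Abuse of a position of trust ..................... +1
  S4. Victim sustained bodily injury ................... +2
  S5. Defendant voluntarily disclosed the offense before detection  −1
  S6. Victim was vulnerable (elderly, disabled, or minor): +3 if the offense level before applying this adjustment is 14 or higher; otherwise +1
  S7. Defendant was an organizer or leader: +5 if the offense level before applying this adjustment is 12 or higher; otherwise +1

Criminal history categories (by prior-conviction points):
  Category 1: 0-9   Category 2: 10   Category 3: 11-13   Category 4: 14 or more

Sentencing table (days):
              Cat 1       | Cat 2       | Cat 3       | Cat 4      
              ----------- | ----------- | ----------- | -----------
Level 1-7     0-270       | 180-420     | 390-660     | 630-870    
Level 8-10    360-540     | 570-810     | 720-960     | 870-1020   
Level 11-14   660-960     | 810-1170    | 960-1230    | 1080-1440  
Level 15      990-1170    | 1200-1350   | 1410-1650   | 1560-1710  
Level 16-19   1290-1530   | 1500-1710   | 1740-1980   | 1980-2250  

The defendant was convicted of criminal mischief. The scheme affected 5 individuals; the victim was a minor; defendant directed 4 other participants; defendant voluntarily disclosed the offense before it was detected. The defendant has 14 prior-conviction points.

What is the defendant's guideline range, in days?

Base offense level for criminal mischief: 16.
S2 applies: 16 + 3 = 19.
S4 does not apply.
S5 applies: 19 − 1 = 18.
S6 applies (level before this adjustment is 18 ≥ 14, so +3): 18 + 3 = 21.
S7 applies (level before this adjustment is 21 ≥ 12, so +5): 21 + 5 = 26.
Level 26 exceeds the maximum of 19; capped at 19.
Final offense level: 19.
Criminal history: 14 prior points → Category 4 (14+).
Level 19 falls in the 16-19 band.
Grid: Level 16-19 × Category 4 = 1980-2250 days.

1980-2250 days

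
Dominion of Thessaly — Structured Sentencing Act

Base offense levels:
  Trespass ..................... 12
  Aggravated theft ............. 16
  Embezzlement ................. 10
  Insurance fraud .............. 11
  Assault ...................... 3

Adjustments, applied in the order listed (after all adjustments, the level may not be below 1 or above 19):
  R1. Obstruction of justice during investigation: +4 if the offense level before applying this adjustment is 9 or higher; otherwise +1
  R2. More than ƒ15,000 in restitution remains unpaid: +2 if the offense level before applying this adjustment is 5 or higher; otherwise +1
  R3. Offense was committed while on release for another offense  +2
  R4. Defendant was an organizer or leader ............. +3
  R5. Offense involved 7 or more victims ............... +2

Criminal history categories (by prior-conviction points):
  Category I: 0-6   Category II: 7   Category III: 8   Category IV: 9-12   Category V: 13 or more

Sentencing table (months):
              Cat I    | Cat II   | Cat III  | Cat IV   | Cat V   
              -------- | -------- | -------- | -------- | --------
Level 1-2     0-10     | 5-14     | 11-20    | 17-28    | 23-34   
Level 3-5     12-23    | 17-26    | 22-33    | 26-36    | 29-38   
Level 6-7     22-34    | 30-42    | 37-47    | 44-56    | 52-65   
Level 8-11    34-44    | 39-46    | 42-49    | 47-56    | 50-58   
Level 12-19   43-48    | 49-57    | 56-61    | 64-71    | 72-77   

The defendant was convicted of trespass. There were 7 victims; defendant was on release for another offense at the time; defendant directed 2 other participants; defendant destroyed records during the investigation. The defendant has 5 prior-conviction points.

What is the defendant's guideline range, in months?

43-48 months

Base offense level for trespass: 12.
R1 applies (level before this adjustment is 12 ≥ 9, so +4): 12 + 4 = 16.
R3 applies: 16 + 2 = 18.
R4 applies: 18 + 3 = 21.
R5 applies: 21 + 2 = 23.
Level 23 exceeds the maximum of 19; capped at 19.
Final offense level: 19.
Criminal history: 5 prior points → Category I (0-6).
Level 19 falls in the 12-19 band.
Grid: Level 12-19 × Category I = 43-48 months.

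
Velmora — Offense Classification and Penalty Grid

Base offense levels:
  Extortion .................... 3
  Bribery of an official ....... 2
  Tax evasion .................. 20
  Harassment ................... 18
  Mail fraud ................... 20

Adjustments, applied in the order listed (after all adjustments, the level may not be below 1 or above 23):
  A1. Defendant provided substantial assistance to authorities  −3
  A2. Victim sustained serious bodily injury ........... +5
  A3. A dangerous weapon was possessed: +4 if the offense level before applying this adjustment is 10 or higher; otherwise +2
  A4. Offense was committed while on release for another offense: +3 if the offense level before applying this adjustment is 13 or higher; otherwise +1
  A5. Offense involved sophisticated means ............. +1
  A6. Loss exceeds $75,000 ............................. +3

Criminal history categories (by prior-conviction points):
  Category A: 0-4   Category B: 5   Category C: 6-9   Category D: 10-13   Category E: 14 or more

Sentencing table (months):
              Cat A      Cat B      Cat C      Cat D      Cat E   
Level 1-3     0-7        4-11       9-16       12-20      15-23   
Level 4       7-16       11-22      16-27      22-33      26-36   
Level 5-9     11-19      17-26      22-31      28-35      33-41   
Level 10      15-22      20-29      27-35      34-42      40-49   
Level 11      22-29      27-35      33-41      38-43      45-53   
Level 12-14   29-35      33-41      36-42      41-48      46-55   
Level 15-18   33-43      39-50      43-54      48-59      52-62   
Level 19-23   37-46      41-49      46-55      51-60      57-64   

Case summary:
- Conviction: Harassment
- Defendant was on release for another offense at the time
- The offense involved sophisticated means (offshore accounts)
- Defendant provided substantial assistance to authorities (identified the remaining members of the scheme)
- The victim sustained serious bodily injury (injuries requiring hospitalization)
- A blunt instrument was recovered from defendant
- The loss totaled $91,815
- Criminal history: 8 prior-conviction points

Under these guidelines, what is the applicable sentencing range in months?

Base offense level for harassment: 18.
A1 applies: 18 − 3 = 15.
A2 applies: 15 + 5 = 20.
A3 applies (level before this adjustment is 20 ≥ 10, so +4): 20 + 4 = 24.
A4 applies (level before this adjustment is 24 ≥ 13, so +3): 24 + 3 = 27.
A5 applies: 27 + 1 = 28.
A6 applies: 28 + 3 = 31.
Level 31 exceeds the maximum of 23; capped at 23.
Final offense level: 23.
Criminal history: 8 prior points → Category C (6-9).
Level 23 falls in the 19-23 band.
Grid: Level 19-23 × Category C = 46-55 months.

46-55 months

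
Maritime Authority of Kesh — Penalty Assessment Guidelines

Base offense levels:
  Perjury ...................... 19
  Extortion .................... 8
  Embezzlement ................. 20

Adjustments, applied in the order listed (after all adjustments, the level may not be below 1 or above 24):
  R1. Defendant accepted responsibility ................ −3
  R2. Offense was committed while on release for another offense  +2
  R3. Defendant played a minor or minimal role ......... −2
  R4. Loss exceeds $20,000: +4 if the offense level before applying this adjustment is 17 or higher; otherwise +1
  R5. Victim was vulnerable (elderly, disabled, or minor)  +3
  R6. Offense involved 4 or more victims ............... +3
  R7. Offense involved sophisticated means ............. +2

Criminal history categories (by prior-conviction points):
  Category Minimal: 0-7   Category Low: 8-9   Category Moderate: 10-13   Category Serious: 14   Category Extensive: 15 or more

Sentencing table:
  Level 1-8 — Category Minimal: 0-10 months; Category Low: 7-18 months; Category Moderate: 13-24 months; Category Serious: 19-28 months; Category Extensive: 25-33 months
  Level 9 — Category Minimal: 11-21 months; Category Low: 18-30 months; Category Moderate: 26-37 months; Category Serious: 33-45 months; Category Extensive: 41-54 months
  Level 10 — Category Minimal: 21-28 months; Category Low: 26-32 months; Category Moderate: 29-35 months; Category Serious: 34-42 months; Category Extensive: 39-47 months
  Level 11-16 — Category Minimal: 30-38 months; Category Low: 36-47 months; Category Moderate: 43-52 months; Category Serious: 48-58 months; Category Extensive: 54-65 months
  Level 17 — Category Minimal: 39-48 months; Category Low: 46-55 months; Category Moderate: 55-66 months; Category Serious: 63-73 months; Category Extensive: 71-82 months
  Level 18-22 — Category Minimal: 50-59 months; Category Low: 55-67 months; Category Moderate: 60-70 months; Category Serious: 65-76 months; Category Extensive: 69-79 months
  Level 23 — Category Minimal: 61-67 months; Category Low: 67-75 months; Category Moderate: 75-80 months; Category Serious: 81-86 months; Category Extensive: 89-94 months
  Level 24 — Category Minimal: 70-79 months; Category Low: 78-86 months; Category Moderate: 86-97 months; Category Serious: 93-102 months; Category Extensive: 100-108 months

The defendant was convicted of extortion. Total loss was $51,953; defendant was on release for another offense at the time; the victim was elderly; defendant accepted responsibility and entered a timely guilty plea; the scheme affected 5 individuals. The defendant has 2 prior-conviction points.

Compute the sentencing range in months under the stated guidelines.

30-38 months

Base offense level for extortion: 8.
R1 applies: 8 − 3 = 5.
R2 applies: 5 + 2 = 7.
R3 does not apply.
R4 applies (level before this adjustment is 7 < 17, so +1): 7 + 1 = 8.
R5 applies: 8 + 3 = 11.
R6 applies: 11 + 3 = 14.
R7 does not apply.
Final offense level: 14.
Criminal history: 2 prior points → Category Minimal (0-7).
Level 14 falls in the 11-16 band.
Grid: Level 11-16 × Category Minimal = 30-38 months.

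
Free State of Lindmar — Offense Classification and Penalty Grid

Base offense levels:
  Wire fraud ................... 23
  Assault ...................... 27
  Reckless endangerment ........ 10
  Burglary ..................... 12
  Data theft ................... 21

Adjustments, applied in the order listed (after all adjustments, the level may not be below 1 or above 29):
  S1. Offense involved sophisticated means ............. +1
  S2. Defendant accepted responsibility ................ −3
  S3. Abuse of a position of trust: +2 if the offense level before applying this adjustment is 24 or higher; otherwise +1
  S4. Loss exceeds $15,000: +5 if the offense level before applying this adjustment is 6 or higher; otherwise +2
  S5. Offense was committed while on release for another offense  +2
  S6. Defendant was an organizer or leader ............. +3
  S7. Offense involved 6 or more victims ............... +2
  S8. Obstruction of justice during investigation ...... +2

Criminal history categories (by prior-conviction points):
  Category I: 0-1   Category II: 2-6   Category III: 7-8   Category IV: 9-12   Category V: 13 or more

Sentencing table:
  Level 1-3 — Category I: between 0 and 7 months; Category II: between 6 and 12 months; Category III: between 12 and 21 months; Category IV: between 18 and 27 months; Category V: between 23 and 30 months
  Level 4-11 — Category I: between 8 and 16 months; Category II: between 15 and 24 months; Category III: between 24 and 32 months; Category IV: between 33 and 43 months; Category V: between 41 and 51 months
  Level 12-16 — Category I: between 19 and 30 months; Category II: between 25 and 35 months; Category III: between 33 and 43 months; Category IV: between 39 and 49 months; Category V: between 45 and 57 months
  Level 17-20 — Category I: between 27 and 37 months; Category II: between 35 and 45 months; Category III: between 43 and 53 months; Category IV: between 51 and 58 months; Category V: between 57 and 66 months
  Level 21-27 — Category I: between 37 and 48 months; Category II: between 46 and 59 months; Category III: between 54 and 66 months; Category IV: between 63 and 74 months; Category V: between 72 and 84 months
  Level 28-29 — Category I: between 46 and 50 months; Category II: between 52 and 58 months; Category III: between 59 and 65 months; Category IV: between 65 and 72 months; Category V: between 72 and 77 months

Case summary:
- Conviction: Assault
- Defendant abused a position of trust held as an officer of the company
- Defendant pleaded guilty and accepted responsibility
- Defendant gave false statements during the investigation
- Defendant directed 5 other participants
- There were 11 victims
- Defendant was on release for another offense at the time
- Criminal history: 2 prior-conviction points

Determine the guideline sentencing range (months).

52-58 months

Base offense level for assault: 27.
S1 does not apply.
S2 applies: 27 − 3 = 24.
S3 applies (level before this adjustment is 24 ≥ 24, so +2): 24 + 2 = 26.
S4 does not apply.
S5 applies: 26 + 2 = 28.
S6 applies: 28 + 3 = 31.
S7 applies: 31 + 2 = 33.
S8 applies: 33 + 2 = 35.
Level 35 exceeds the maximum of 29; capped at 29.
Final offense level: 29.
Criminal history: 2 prior points → Category II (2-6).
Level 29 falls in the 28-29 band.
Grid: Level 28-29 × Category II = 52-58 months.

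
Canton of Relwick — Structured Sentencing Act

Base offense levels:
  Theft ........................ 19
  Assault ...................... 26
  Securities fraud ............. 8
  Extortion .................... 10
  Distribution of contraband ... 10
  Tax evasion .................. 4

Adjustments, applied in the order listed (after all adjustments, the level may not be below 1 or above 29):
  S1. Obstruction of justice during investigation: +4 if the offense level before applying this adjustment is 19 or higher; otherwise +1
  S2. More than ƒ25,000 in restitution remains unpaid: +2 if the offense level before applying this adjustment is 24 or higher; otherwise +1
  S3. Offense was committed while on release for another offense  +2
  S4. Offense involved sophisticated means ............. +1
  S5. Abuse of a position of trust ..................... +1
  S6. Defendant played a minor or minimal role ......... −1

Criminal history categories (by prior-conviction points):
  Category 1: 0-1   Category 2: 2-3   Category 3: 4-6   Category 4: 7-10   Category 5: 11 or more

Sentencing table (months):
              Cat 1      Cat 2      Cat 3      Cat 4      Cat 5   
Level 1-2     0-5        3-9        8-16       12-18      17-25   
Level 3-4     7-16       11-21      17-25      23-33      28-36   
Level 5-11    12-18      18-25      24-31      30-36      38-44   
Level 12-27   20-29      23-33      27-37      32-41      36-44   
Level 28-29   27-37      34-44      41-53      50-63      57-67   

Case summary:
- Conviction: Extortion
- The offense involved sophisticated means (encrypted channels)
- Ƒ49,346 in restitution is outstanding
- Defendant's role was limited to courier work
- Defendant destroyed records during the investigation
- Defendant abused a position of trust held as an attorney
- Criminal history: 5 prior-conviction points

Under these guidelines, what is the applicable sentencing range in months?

27-37 months

Base offense level for extortion: 10.
S1 applies (level before this adjustment is 10 < 19, so +1): 10 + 1 = 11.
S2 applies (level before this adjustment is 11 < 24, so +1): 11 + 1 = 12.
S3 does not apply.
S4 applies: 12 + 1 = 13.
S5 applies: 13 + 1 = 14.
S6 applies: 14 − 1 = 13.
Final offense level: 13.
Criminal history: 5 prior points → Category 3 (4-6).
Level 13 falls in the 12-27 band.
Grid: Level 12-27 × Category 3 = 27-37 months.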